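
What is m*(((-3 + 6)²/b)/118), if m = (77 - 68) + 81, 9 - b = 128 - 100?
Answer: -405/1121 ≈ -0.36128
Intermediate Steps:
b = -19 (b = 9 - (128 - 100) = 9 - 1*28 = 9 - 28 = -19)
m = 90 (m = 9 + 81 = 90)
m*(((-3 + 6)²/b)/118) = 90*(((-3 + 6)²/(-19))/118) = 90*((3²*(-1/19))*(1/118)) = 90*((9*(-1/19))*(1/118)) = 90*(-9/19*1/118) = 90*(-9/2242) = -405/1121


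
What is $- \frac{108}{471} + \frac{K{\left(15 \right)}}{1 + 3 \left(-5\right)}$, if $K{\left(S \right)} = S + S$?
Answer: $- \frac{2607}{1099} \approx -2.3722$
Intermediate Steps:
$K{\left(S \right)} = 2 S$
$- \frac{108}{471} + \frac{K{\left(15 \right)}}{1 + 3 \left(-5\right)} = - \frac{108}{471} + \frac{2 \cdot 15}{1 + 3 \left(-5\right)} = \left(-108\right) \frac{1}{471} + \frac{30}{1 - 15} = - \frac{36}{157} + \frac{30}{-14} = - \frac{36}{157} + 30 \left(- \frac{1}{14}\right) = - \frac{36}{157} - \frac{15}{7} = - \frac{2607}{1099}$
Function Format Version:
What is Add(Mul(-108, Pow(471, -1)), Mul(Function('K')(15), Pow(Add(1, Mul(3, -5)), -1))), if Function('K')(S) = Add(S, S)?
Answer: Rational(-2607, 1099) ≈ -2.3722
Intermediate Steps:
Function('K')(S) = Mul(2, S)
Add(Mul(-108, Pow(471, -1)), Mul(Function('K')(15), Pow(Add(1, Mul(3, -5)), -1))) = Add(Mul(-108, Pow(471, -1)), Mul(Mul(2, 15), Pow(Add(1, Mul(3, -5)), -1))) = Add(Mul(-108, Rational(1, 471)), Mul(30, Pow(Add(1, -15), -1))) = Add(Rational(-36, 157), Mul(30, Pow(-14, -1))) = Add(Rational(-36, 157), Mul(30, Rational(-1, 14))) = Add(Rational(-36, 157), Rational(-15, 7)) = Rational(-2607, 1099)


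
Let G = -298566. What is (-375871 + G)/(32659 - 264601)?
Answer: 674437/231942 ≈ 2.9078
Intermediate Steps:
(-375871 + G)/(32659 - 264601) = (-375871 - 298566)/(32659 - 264601) = -674437/(-231942) = -674437*(-1/231942) = 674437/231942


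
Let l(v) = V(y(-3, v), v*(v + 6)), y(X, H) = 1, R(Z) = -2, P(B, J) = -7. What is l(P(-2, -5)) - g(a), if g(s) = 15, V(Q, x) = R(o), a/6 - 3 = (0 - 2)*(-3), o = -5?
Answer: -17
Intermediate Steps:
a = 54 (a = 18 + 6*((0 - 2)*(-3)) = 18 + 6*(-2*(-3)) = 18 + 6*6 = 18 + 36 = 54)
V(Q, x) = -2
l(v) = -2
l(P(-2, -5)) - g(a) = -2 - 1*15 = -2 - 15 = -17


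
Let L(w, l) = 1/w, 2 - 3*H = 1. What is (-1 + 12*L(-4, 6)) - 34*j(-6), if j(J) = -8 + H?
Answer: 770/3 ≈ 256.67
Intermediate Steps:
H = ⅓ (H = ⅔ - ⅓*1 = ⅔ - ⅓ = ⅓ ≈ 0.33333)
j(J) = -23/3 (j(J) = -8 + ⅓ = -23/3)
(-1 + 12*L(-4, 6)) - 34*j(-6) = (-1 + 12/(-4)) - 34*(-23/3) = (-1 + 12*(-¼)) + 782/3 = (-1 - 3) + 782/3 = -4 + 782/3 = 770/3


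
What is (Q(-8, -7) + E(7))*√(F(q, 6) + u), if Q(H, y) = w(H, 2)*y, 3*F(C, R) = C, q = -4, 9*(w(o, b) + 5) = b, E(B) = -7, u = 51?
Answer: 238*√447/27 ≈ 186.37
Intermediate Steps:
w(o, b) = -5 + b/9
F(C, R) = C/3
Q(H, y) = -43*y/9 (Q(H, y) = (-5 + (⅑)*2)*y = (-5 + 2/9)*y = -43*y/9)
(Q(-8, -7) + E(7))*√(F(q, 6) + u) = (-43/9*(-7) - 7)*√((⅓)*(-4) + 51) = (301/9 - 7)*√(-4/3 + 51) = 238*√(149/3)/9 = 238*(√447/3)/9 = 238*√447/27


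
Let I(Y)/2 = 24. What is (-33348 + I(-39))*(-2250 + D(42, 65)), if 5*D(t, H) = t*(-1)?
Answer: 75204720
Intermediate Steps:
I(Y) = 48 (I(Y) = 2*24 = 48)
D(t, H) = -t/5 (D(t, H) = (t*(-1))/5 = (-t)/5 = -t/5)
(-33348 + I(-39))*(-2250 + D(42, 65)) = (-33348 + 48)*(-2250 - ⅕*42) = -33300*(-2250 - 42/5) = -33300*(-11292/5) = 75204720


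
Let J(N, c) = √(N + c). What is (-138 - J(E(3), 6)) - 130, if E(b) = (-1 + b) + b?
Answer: -268 - √11 ≈ -271.32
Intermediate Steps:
E(b) = -1 + 2*b
(-138 - J(E(3), 6)) - 130 = (-138 - √((-1 + 2*3) + 6)) - 130 = (-138 - √((-1 + 6) + 6)) - 130 = (-138 - √(5 + 6)) - 130 = (-138 - √11) - 130 = -268 - √11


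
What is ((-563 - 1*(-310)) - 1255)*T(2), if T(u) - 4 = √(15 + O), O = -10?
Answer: -6032 - 1508*√5 ≈ -9404.0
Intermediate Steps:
T(u) = 4 + √5 (T(u) = 4 + √(15 - 10) = 4 + √5)
((-563 - 1*(-310)) - 1255)*T(2) = ((-563 - 1*(-310)) - 1255)*(4 + √5) = ((-563 + 310) - 1255)*(4 + √5) = (-253 - 1255)*(4 + √5) = -1508*(4 + √5) = -6032 - 1508*√5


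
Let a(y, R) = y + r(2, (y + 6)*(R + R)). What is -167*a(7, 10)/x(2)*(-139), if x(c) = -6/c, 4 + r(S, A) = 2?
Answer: -116065/3 ≈ -38688.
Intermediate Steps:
r(S, A) = -2 (r(S, A) = -4 + 2 = -2)
a(y, R) = -2 + y (a(y, R) = y - 2 = -2 + y)
-167*a(7, 10)/x(2)*(-139) = -167*(-2 + 7)/((-6/2))*(-139) = -835/((-6*½))*(-139) = -835/(-3)*(-139) = -835*(-1)/3*(-139) = -167*(-5/3)*(-139) = (835/3)*(-139) = -116065/3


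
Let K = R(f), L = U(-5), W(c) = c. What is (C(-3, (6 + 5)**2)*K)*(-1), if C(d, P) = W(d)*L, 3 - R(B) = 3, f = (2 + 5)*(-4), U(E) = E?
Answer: 0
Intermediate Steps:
f = -28 (f = 7*(-4) = -28)
L = -5
R(B) = 0 (R(B) = 3 - 1*3 = 3 - 3 = 0)
K = 0
C(d, P) = -5*d (C(d, P) = d*(-5) = -5*d)
(C(-3, (6 + 5)**2)*K)*(-1) = (-5*(-3)*0)*(-1) = (15*0)*(-1) = 0*(-1) = 0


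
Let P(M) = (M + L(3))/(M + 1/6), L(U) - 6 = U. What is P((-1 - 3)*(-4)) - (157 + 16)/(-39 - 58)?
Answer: 323/97 ≈ 3.3299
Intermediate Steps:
L(U) = 6 + U
P(M) = (9 + M)/(1/6 + M) (P(M) = (M + (6 + 3))/(M + 1/6) = (M + 9)/(M + 1/6) = (9 + M)/(1/6 + M))
P((-1 - 3)*(-4)) - (157 + 16)/(-39 - 58) = 6*(9 + (-1 - 3)*(-4))/(1 + 6*((-1 - 3)*(-4))) - (157 + 16)/(-39 - 58) = 6*(9 - 4*(-4))/(1 + 6*(-4*(-4))) - 173/(-97) = 6*(9 + 16)/(1 + 6*16) - 173*(-1)/97 = 6*25/(1 + 96) - 1*(-173/97) = 6*25/97 + 173/97 = 6*(1/97)*25 + 173/97 = 150/97 + 173/97 = 323/97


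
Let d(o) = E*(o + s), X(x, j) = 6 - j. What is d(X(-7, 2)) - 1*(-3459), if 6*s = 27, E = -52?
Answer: 3017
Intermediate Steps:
s = 9/2 (s = (1/6)*27 = 9/2 ≈ 4.5000)
d(o) = -234 - 52*o (d(o) = -52*(o + 9/2) = -52*(9/2 + o) = -234 - 52*o)
d(X(-7, 2)) - 1*(-3459) = (-234 - 52*(6 - 1*2)) - 1*(-3459) = (-234 - 52*(6 - 2)) + 3459 = (-234 - 52*4) + 3459 = (-234 - 208) + 3459 = -442 + 3459 = 3017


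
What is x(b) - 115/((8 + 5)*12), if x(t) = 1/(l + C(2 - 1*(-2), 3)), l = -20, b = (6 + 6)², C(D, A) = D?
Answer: -499/624 ≈ -0.79968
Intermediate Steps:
b = 144 (b = 12² = 144)
x(t) = -1/16 (x(t) = 1/(-20 + (2 - 1*(-2))) = 1/(-20 + (2 + 2)) = 1/(-20 + 4) = 1/(-16) = -1/16)
x(b) - 115/((8 + 5)*12) = -1/16 - 115/((8 + 5)*12) = -1/16 - 115/(13*12) = -1/16 - 115/156 = -499/624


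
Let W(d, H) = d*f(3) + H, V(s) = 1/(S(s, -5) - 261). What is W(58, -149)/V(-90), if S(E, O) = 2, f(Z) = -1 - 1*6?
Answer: 143745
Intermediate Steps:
f(Z) = -7 (f(Z) = -1 - 6 = -7)
V(s) = -1/259 (V(s) = 1/(2 - 261) = 1/(-259) = -1/259)
W(d, H) = H - 7*d (W(d, H) = d*(-7) + H = -7*d + H = H - 7*d)
W(58, -149)/V(-90) = (-149 - 7*58)/(-1/259) = (-149 - 406)*(-259) = -555*(-259) = 143745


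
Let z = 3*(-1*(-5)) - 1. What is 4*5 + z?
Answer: 34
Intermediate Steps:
z = 14 (z = 3*5 - 1 = 15 - 1 = 14)
4*5 + z = 4*5 + 14 = 20 + 14 = 34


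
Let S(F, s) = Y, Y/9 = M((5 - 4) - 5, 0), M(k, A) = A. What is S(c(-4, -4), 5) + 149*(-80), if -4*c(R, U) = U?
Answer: -11920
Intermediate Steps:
c(R, U) = -U/4
Y = 0 (Y = 9*0 = 0)
S(F, s) = 0
S(c(-4, -4), 5) + 149*(-80) = 0 + 149*(-80) = 0 - 11920 = -11920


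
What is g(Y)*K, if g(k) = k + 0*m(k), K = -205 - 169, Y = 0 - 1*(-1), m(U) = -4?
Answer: -374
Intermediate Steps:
Y = 1 (Y = 0 + 1 = 1)
K = -374
g(k) = k (g(k) = k + 0*(-4) = k + 0 = k)
g(Y)*K = 1*(-374) = -374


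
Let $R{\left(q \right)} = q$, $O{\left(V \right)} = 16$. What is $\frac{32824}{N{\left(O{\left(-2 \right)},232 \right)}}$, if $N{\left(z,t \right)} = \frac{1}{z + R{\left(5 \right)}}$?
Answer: $689304$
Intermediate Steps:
$N{\left(z,t \right)} = \frac{1}{5 + z}$ ($N{\left(z,t \right)} = \frac{1}{z + 5} = \frac{1}{5 + z}$)
$\frac{32824}{N{\left(O{\left(-2 \right)},232 \right)}} = \frac{32824}{\frac{1}{5 + 16}} = \frac{32824}{\frac{1}{21}} = 32824 \frac{1}{\frac{1}{21}} = 32824 \cdot 21 = 689304$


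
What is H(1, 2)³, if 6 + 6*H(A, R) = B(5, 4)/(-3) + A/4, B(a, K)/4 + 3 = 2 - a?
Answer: 27/512 ≈ 0.052734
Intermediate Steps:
B(a, K) = -4 - 4*a (B(a, K) = -12 + 4*(2 - a) = -12 + (8 - 4*a) = -4 - 4*a)
H(A, R) = ⅓ + A/24 (H(A, R) = -1 + ((-4 - 4*5)/(-3) + A/4)/6 = -1 + ((-4 - 20)*(-⅓) + A*(¼))/6 = -1 + (-24*(-⅓) + A/4)/6 = -1 + (8 + A/4)/6 = -1 + (4/3 + A/24) = ⅓ + A/24)
H(1, 2)³ = (⅓ + (1/24)*1)³ = (⅓ + 1/24)³ = (3/8)³ = 27/512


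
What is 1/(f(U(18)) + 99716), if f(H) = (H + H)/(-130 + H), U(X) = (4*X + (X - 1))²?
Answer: 7791/776903198 ≈ 1.0028e-5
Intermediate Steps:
U(X) = (-1 + 5*X)² (U(X) = (4*X + (-1 + X))² = (-1 + 5*X)²)
f(H) = 2*H/(-130 + H) (f(H) = (2*H)/(-130 + H) = 2*H/(-130 + H))
1/(f(U(18)) + 99716) = 1/(2*(-1 + 5*18)²/(-130 + (-1 + 5*18)²) + 99716) = 1/(2*(-1 + 90)²/(-130 + (-1 + 90)²) + 99716) = 1/(2*89²/(-130 + 89²) + 99716) = 1/(2*7921/(-130 + 7921) + 99716) = 1/(2*7921/7791 + 99716) = 1/(2*7921*(1/7791) + 99716) = 1/(15842/7791 + 99716) = 1/(776903198/7791) = 7791/776903198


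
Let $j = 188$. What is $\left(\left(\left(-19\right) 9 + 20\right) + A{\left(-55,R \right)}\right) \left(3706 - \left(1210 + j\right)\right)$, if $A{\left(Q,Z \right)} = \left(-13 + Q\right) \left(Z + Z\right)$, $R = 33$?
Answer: $-10706812$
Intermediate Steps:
$A{\left(Q,Z \right)} = 2 Z \left(-13 + Q\right)$ ($A{\left(Q,Z \right)} = \left(-13 + Q\right) 2 Z = 2 Z \left(-13 + Q\right)$)
$\left(\left(\left(-19\right) 9 + 20\right) + A{\left(-55,R \right)}\right) \left(3706 - \left(1210 + j\right)\right) = \left(\left(\left(-19\right) 9 + 20\right) + 2 \cdot 33 \left(-13 - 55\right)\right) \left(3706 - 1398\right) = \left(\left(-171 + 20\right) + 2 \cdot 33 \left(-68\right)\right) \left(3706 - 1398\right) = \left(-151 - 4488\right) \left(3706 - 1398\right) = \left(-4639\right) 2308 = -10706812$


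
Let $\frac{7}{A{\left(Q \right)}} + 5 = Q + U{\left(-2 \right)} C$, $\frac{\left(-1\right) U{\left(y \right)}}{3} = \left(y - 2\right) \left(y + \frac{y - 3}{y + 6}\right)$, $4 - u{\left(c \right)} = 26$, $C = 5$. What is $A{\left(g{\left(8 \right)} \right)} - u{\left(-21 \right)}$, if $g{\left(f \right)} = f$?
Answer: $\frac{4217}{192} \approx 21.964$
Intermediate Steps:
$u{\left(c \right)} = -22$ ($u{\left(c \right)} = 4 - 26 = -22$)
$U{\left(y \right)} = - 3 \left(-2 + y\right) \left(y + \frac{-3 + y}{6 + y}\right)$ ($U{\left(y \right)} = - 3 \left(y - 2\right) \left(y + \frac{y - 3}{y + 6}\right) = - 3 \left(-2 + y\right) \left(y + \frac{-3 + y}{6 + y}\right)$)
$A{\left(Q \right)} = \frac{7}{-200 + Q}$ ($A{\left(Q \right)} = \frac{7}{-5 + \left(Q + \frac{3 \left(-6 - \left(-2\right)^{3} - 5 \left(-2\right)^{2} + 17 \left(-2\right)\right)}{6 - 2} \cdot 5\right)} = \frac{7}{-5 + \left(Q + \frac{3 \left(-6 - -8 - 20 - 34\right)}{4} \cdot 5\right)} = \frac{7}{-5 + \left(Q + 3 \cdot \frac{1}{4} \left(-6 + 8 - 20 - 34\right) 5\right)} = \frac{7}{-5 + \left(Q + 3 \cdot \frac{1}{4} \left(-52\right) 5\right)} = \frac{7}{-5 + \left(Q - 195\right)} = \frac{7}{-5 + \left(-195 + Q\right)} = \frac{7}{-200 + Q}$)
$A{\left(g{\left(8 \right)} \right)} - u{\left(-21 \right)} = \frac{7}{-200 + 8} - -22 = \frac{7}{-192} + 22 = 7 \left(- \frac{1}{192}\right) + 22 = - \frac{7}{192} + 22 = \frac{4217}{192}$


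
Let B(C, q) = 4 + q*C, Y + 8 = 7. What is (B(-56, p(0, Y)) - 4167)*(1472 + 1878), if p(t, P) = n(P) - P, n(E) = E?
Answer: -13946050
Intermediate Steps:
Y = -1 (Y = -8 + 7 = -1)
p(t, P) = 0 (p(t, P) = P - P = 0)
B(C, q) = 4 + C*q
(B(-56, p(0, Y)) - 4167)*(1472 + 1878) = ((4 - 56*0) - 4167)*(1472 + 1878) = ((4 + 0) - 4167)*3350 = (4 - 4167)*3350 = -4163*3350 = -13946050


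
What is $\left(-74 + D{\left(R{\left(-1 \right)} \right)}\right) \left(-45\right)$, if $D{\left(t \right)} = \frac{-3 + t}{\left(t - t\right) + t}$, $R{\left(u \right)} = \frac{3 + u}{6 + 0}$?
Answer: $3690$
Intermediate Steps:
$R{\left(u \right)} = \frac{1}{2} + \frac{u}{6}$ ($R{\left(u \right)} = \frac{3 + u}{6} = \left(3 + u\right) \frac{1}{6} = \frac{1}{2} + \frac{u}{6}$)
$D{\left(t \right)} = \frac{-3 + t}{t}$ ($D{\left(t \right)} = \frac{-3 + t}{0 + t} = \frac{-3 + t}{t}$)
$\left(-74 + D{\left(R{\left(-1 \right)} \right)}\right) \left(-45\right) = \left(-74 + \frac{-3 + \left(\frac{1}{2} + \frac{1}{6} \left(-1\right)\right)}{\frac{1}{2} + \frac{1}{6} \left(-1\right)}\right) \left(-45\right) = \left(-74 + \frac{-3 + \left(\frac{1}{2} - \frac{1}{6}\right)}{\frac{1}{2} - \frac{1}{6}}\right) \left(-45\right) = \left(-74 + \frac{1}{\frac{1}{3}} \left(-3 + \frac{1}{3}\right)\right) \left(-45\right) = \left(-74 + 3 \left(- \frac{8}{3}\right)\right) \left(-45\right) = \left(-74 - 8\right) \left(-45\right) = \left(-82\right) \left(-45\right) = 3690$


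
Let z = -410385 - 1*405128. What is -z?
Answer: 815513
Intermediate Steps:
z = -815513 (z = -410385 - 405128 = -815513)
-z = -1*(-815513) = 815513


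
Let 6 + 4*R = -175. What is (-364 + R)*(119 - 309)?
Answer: 155515/2 ≈ 77758.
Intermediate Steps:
R = -181/4 (R = -3/2 + (¼)*(-175) = -3/2 - 175/4 = -181/4 ≈ -45.250)
(-364 + R)*(119 - 309) = (-364 - 181/4)*(119 - 309) = -1637/4*(-190) = 155515/2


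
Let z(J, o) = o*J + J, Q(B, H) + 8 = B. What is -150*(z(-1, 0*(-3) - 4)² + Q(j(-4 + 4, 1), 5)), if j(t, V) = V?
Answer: -300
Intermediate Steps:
Q(B, H) = -8 + B
z(J, o) = J + J*o (z(J, o) = J*o + J = J + J*o)
-150*(z(-1, 0*(-3) - 4)² + Q(j(-4 + 4, 1), 5)) = -150*((-(1 + (0*(-3) - 4)))² + (-8 + 1)) = -150*((-(1 + (0 - 4)))² - 7) = -150*((-(1 - 4))² - 7) = -150*((-1*(-3))² - 7) = -150*(3² - 7) = -150*(9 - 7) = -150*2 = -300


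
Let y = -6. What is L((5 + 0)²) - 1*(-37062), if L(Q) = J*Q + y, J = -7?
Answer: 36881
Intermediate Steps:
L(Q) = -6 - 7*Q (L(Q) = -7*Q - 6 = -6 - 7*Q)
L((5 + 0)²) - 1*(-37062) = (-6 - 7*(5 + 0)²) - 1*(-37062) = (-6 - 7*5²) + 37062 = (-6 - 7*25) + 37062 = (-6 - 175) + 37062 = -181 + 37062 = 36881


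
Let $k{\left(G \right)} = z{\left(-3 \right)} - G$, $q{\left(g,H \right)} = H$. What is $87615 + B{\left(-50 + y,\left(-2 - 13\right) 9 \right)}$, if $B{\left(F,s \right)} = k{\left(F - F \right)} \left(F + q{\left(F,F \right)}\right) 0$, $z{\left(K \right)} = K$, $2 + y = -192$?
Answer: $87615$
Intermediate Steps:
$y = -194$ ($y = -2 - 192 = -194$)
$k{\left(G \right)} = -3 - G$
$B{\left(F,s \right)} = 0$ ($B{\left(F,s \right)} = \left(-3 - \left(F - F\right)\right) \left(F + F\right) 0 = \left(-3 - 0\right) 2 F 0 = \left(-3 + 0\right) 2 F 0 = - 3 \cdot 2 F 0 = - 6 F 0 = 0$)
$87615 + B{\left(-50 + y,\left(-2 - 13\right) 9 \right)} = 87615 + 0 = 87615$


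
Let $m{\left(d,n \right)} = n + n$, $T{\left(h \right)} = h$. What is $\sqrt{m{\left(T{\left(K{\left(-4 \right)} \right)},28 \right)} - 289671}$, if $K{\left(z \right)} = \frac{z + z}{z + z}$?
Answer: $i \sqrt{289615} \approx 538.16 i$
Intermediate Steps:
$K{\left(z \right)} = 1$ ($K{\left(z \right)} = \frac{2 z}{2 z} = 2 z \frac{1}{2 z} = 1$)
$m{\left(d,n \right)} = 2 n$
$\sqrt{m{\left(T{\left(K{\left(-4 \right)} \right)},28 \right)} - 289671} = \sqrt{2 \cdot 28 - 289671} = \sqrt{56 - 289671} = \sqrt{-289615} = i \sqrt{289615}$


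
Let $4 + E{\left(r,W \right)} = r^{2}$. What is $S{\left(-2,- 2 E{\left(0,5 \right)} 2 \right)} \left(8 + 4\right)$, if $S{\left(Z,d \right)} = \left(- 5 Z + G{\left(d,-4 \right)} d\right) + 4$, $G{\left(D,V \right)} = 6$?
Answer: $1320$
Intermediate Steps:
$E{\left(r,W \right)} = -4 + r^{2}$
$S{\left(Z,d \right)} = 4 - 5 Z + 6 d$ ($S{\left(Z,d \right)} = \left(- 5 Z + 6 d\right) + 4 = 4 - 5 Z + 6 d$)
$S{\left(-2,- 2 E{\left(0,5 \right)} 2 \right)} \left(8 + 4\right) = \left(4 - -10 + 6 - 2 \left(-4 + 0^{2}\right) 2\right) \left(8 + 4\right) = \left(4 + 10 + 6 - 2 \left(-4 + 0\right) 2\right) 12 = \left(4 + 10 + 6 \left(-2\right) \left(-4\right) 2\right) 12 = \left(4 + 10 + 6 \cdot 8 \cdot 2\right) 12 = \left(4 + 10 + 6 \cdot 16\right) 12 = \left(4 + 10 + 96\right) 12 = 110 \cdot 12 = 1320$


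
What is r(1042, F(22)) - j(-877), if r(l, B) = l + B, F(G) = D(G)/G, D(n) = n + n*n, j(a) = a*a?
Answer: -768064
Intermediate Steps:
j(a) = a²
D(n) = n + n²
F(G) = 1 + G (F(G) = (G*(1 + G))/G = 1 + G)
r(l, B) = B + l
r(1042, F(22)) - j(-877) = ((1 + 22) + 1042) - 1*(-877)² = (23 + 1042) - 1*769129 = 1065 - 769129 = -768064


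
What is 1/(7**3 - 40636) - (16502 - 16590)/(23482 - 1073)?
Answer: 3523375/902925837 ≈ 0.0039022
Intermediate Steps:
1/(7**3 - 40636) - (16502 - 16590)/(23482 - 1073) = 1/(343 - 40636) - (-88)/22409 = 1/(-40293) - (-88)/22409 = -1/40293 - 1*(-88/22409) = -1/40293 + 88/22409 = 3523375/902925837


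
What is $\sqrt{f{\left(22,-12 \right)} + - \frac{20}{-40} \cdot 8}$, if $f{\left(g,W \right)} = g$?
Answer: $\sqrt{26} \approx 5.099$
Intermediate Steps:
$\sqrt{f{\left(22,-12 \right)} + - \frac{20}{-40} \cdot 8} = \sqrt{22 + - \frac{20}{-40} \cdot 8} = \sqrt{22 + \left(-20\right) \left(- \frac{1}{40}\right) 8} = \sqrt{22 + \frac{1}{2} \cdot 8} = \sqrt{22 + 4} = \sqrt{26}$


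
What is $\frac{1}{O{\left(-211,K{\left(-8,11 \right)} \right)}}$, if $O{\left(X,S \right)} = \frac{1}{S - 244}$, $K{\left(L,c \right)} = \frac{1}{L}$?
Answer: $- \frac{1953}{8} \approx -244.13$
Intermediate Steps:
$O{\left(X,S \right)} = \frac{1}{-244 + S}$
$\frac{1}{O{\left(-211,K{\left(-8,11 \right)} \right)}} = \frac{1}{\frac{1}{-244 + \frac{1}{-8}}} = \frac{1}{\frac{1}{-244 - \frac{1}{8}}} = \frac{1}{\frac{1}{- \frac{1953}{8}}} = \frac{1}{- \frac{8}{1953}} = - \frac{1953}{8}$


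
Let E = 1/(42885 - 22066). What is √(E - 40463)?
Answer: 2*I*√4384477215381/20819 ≈ 201.15*I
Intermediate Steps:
E = 1/20819 ≈ 4.8033e-5
√(E - 40463) = √(1/20819 - 40463) = √(-842399196/20819) = 2*I*√4384477215381/20819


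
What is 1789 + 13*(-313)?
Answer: -2280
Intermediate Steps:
1789 + 13*(-313) = 1789 - 4069 = -2280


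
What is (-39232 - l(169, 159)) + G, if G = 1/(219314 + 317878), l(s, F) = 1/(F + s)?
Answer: -216019961353/5506218 ≈ -39232.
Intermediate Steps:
G = 1/537192 ≈ 1.8615e-6
(-39232 - l(169, 159)) + G = (-39232 - 1/(159 + 169)) + 1/537192 = (-39232 - 1/328) + 1/537192 = -12868097/328 + 1/537192 = -216019961353/5506218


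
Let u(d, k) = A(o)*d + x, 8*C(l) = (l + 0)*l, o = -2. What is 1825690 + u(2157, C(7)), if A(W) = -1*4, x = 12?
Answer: 1817074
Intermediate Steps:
A(W) = -4
C(l) = l**2/8 (C(l) = ((l + 0)*l)/8 = (l*l)/8 = l**2/8)
u(d, k) = 12 - 4*d (u(d, k) = -4*d + 12 = 12 - 4*d)
1825690 + u(2157, C(7)) = 1825690 + (12 - 4*2157) = 1825690 + (12 - 8628) = 1825690 - 8616 = 1817074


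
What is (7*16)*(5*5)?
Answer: 2800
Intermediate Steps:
(7*16)*(5*5) = 112*25 = 2800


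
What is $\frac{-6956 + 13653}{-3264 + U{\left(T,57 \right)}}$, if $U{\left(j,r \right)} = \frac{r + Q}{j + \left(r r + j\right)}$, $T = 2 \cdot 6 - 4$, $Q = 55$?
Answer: $- \frac{21865705}{10656848} \approx -2.0518$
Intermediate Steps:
$T = 8$ ($T = 12 - 4 = 8$)
$U{\left(j,r \right)} = \frac{55 + r}{r^{2} + 2 j}$ ($U{\left(j,r \right)} = \frac{r + 55}{j + \left(r r + j\right)} = \frac{55 + r}{j + \left(r^{2} + j\right)} = \frac{55 + r}{j + \left(j + r^{2}\right)} = \frac{55 + r}{r^{2} + 2 j}$)
$\frac{-6956 + 13653}{-3264 + U{\left(T,57 \right)}} = \frac{-6956 + 13653}{-3264 + \frac{55 + 57}{57^{2} + 2 \cdot 8}} = \frac{6697}{-3264 + \frac{1}{3249 + 16} \cdot 112} = \frac{6697}{-3264 + \frac{1}{3265} \cdot 112} = \frac{6697}{-3264 + \frac{112}{3265}} = \frac{6697}{- \frac{10656848}{3265}} = 6697 \left(- \frac{3265}{10656848}\right) = - \frac{21865705}{10656848}$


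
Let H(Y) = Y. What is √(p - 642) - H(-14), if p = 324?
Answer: 14 + I*√318 ≈ 14.0 + 17.833*I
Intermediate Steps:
√(p - 642) - H(-14) = √(324 - 642) - 1*(-14) = √(-318) + 14 = I*√318 + 14 = 14 + I*√318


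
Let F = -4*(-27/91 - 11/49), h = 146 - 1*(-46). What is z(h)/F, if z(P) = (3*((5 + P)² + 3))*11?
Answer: 203966763/332 ≈ 6.1436e+5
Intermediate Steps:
h = 192 (h = 146 + 46 = 192)
z(P) = 99 + 33*(5 + P)² (z(P) = (3*(3 + (5 + P)²))*11 = (9 + 3*(5 + P)²)*11 = 99 + 33*(5 + P)²)
F = 1328/637 (F = -4*(-27*1/91 - 11*1/49) = -4*(-27/91 - 11/49) = -4*(-332/637) = 1328/637 ≈ 2.0848)
z(h)/F = (99 + 33*(5 + 192)²)/(1328/637) = (99 + 33*197²)*(637/1328) = (99 + 33*38809)*(637/1328) = (99 + 1280697)*(637/1328) = 1280796*(637/1328) = 203966763/332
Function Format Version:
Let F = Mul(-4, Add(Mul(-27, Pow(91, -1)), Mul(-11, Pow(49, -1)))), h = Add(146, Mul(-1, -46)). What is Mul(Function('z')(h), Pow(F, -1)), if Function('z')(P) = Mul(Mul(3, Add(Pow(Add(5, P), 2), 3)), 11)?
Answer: Rational(203966763, 332) ≈ 6.1436e+5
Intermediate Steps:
h = 192 (h = Add(146, 46) = 192)
Function('z')(P) = Add(99, Mul(33, Pow(Add(5, P), 2))) (Function('z')(P) = Mul(Mul(3, Add(3, Pow(Add(5, P), 2))), 11) = Mul(Add(9, Mul(3, Pow(Add(5, P), 2))), 11) = Add(99, Mul(33, Pow(Add(5, P), 2))))
F = Rational(1328, 637) (F = Mul(-4, Add(Mul(-27, Rational(1, 91)), Mul(-11, Rational(1, 49)))) = Mul(-4, Add(Rational(-27, 91), Rational(-11, 49))) = Mul(-4, Rational(-332, 637)) = Rational(1328, 637) ≈ 2.0848)
Mul(Function('z')(h), Pow(F, -1)) = Mul(Add(99, Mul(33, Pow(Add(5, 192), 2))), Pow(Rational(1328, 637), -1)) = Mul(Add(99, Mul(33, Pow(197, 2))), Rational(637, 1328)) = Mul(Add(99, Mul(33, 38809)), Rational(637, 1328)) = Mul(Add(99, 1280697), Rational(637, 1328)) = Mul(1280796, Rational(637, 1328)) = Rational(203966763, 332)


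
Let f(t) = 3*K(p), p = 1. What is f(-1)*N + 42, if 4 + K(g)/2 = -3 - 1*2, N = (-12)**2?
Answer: -7734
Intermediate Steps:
N = 144
K(g) = -18 (K(g) = -8 + 2*(-3 - 1*2) = -8 + 2*(-3 - 2) = -8 + 2*(-5) = -8 - 10 = -18)
f(t) = -54 (f(t) = 3*(-18) = -54)
f(-1)*N + 42 = -54*144 + 42 = -7776 + 42 = -7734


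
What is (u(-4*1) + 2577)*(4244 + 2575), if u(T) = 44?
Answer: 17872599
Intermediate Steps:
(u(-4*1) + 2577)*(4244 + 2575) = (44 + 2577)*(4244 + 2575) = 2621*6819 = 17872599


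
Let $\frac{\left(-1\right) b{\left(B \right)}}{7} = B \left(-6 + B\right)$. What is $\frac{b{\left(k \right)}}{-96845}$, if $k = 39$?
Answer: $\frac{1287}{13835} \approx 0.093025$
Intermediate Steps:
$b{\left(B \right)} = - 7 B \left(-6 + B\right)$
$\frac{b{\left(k \right)}}{-96845} = \frac{7 \cdot 39 \left(6 - 39\right)}{-96845} = 7 \cdot 39 \left(6 - 39\right) \left(- \frac{1}{96845}\right) = 7 \cdot 39 \left(-33\right) \left(- \frac{1}{96845}\right) = \left(-9009\right) \left(- \frac{1}{96845}\right) = \frac{1287}{13835}$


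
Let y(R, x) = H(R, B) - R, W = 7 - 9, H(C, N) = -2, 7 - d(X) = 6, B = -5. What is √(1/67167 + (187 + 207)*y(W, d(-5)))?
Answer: √7463/22389 ≈ 0.0038585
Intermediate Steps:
d(X) = 1 (d(X) = 7 - 1*6 = 7 - 6 = 1)
W = -2
y(R, x) = -2 - R
√(1/67167 + (187 + 207)*y(W, d(-5))) = √(1/67167 + (187 + 207)*(-2 - 1*(-2))) = √(1/67167 + 394*(-2 + 2)) = √(1/67167 + 394*0) = √(1/67167 + 0) = √(1/67167) = √7463/22389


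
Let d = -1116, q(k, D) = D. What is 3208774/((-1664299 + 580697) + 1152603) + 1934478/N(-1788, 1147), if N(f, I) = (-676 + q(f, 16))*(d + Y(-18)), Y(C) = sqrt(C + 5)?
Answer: 232217295207784/4726623355795 + 322413*I*sqrt(13)/137001590 ≈ 49.13 + 0.0084851*I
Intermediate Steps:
Y(C) = sqrt(5 + C)
N(f, I) = 736560 - 660*I*sqrt(13) (N(f, I) = (-676 + 16)*(-1116 + sqrt(5 - 18)) = -660*(-1116 + sqrt(-13)) = -660*(-1116 + I*sqrt(13)) = 736560 - 660*I*sqrt(13))
3208774/((-1664299 + 580697) + 1152603) + 1934478/N(-1788, 1147) = 3208774/((-1664299 + 580697) + 1152603) + 1934478/(736560 - 660*I*sqrt(13)) = 3208774/(-1083602 + 1152603) + 1934478/(736560 - 660*I*sqrt(13)) = 3208774/69001 + 1934478/(736560 - 660*I*sqrt(13))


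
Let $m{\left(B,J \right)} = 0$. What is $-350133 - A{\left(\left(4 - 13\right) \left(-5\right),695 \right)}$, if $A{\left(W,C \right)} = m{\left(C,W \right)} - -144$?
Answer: $-350277$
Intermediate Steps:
$A{\left(W,C \right)} = 144$ ($A{\left(W,C \right)} = 0 - -144 = 0 + 144 = 144$)
$-350133 - A{\left(\left(4 - 13\right) \left(-5\right),695 \right)} = -350133 - 144 = -350277$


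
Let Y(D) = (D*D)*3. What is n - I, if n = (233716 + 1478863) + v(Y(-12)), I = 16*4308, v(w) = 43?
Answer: 1643694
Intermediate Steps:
Y(D) = 3*D**2 (Y(D) = D**2*3 = 3*D**2)
I = 68928
n = 1712622 (n = (233716 + 1478863) + 43 = 1712579 + 43 = 1712622)
n - I = 1712622 - 1*68928 = 1712622 - 68928 = 1643694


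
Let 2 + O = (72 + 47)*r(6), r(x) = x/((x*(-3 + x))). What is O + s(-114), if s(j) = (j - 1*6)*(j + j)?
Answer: 82193/3 ≈ 27398.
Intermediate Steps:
r(x) = 1/(-3 + x) (r(x) = x*(1/(x*(-3 + x))) = 1/(-3 + x))
s(j) = 2*j*(-6 + j) (s(j) = (j - 6)*(2*j) = (-6 + j)*(2*j) = 2*j*(-6 + j))
O = 113/3 (O = -2 + (72 + 47)/(-3 + 6) = -2 + 119/3 = 113/3 ≈ 37.667)
O + s(-114) = 113/3 + 2*(-114)*(-6 - 114) = 113/3 + 2*(-114)*(-120) = 113/3 + 27360 = 82193/3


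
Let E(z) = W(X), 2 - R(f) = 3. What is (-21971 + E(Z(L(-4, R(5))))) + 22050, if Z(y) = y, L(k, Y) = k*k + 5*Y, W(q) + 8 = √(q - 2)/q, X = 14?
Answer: 71 + √3/7 ≈ 71.247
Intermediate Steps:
R(f) = -1 (R(f) = 2 - 1*3 = 2 - 3 = -1)
W(q) = -8 + √(-2 + q)/q (W(q) = -8 + √(q - 2)/q = -8 + √(-2 + q)/q)
L(k, Y) = k² + 5*Y
E(z) = -8 + √3/7 (E(z) = -8 + √(-2 + 14)/14 = -8 + √12/14 = -8 + (2*√3)/14 = -8 + √3/7)
(-21971 + E(Z(L(-4, R(5))))) + 22050 = (-21971 + (-8 + √3/7)) + 22050 = (-21979 + √3/7) + 22050 = 71 + √3/7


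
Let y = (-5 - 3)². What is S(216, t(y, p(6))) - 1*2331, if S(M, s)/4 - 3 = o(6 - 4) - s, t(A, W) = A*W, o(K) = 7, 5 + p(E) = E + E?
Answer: -4083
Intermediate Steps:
p(E) = -5 + 2*E (p(E) = -5 + (E + E) = -5 + 2*E)
y = 64 (y = (-8)² = 64)
S(M, s) = 40 - 4*s (S(M, s) = 12 + 4*(7 - s) = 12 + (28 - 4*s) = 40 - 4*s)
S(216, t(y, p(6))) - 1*2331 = (40 - 256*(-5 + 2*6)) - 1*2331 = (40 - 256*(-5 + 12)) - 2331 = (40 - 256*7) - 2331 = (40 - 4*448) - 2331 = (40 - 1792) - 2331 = -1752 - 2331 = -4083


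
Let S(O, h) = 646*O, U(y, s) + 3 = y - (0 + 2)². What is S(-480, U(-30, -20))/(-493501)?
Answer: 310080/493501 ≈ 0.62833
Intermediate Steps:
U(y, s) = -7 + y (U(y, s) = -3 + (y - (0 + 2)²) = -3 + (y - 1*2²) = -3 + (y - 1*4) = -3 + (y - 4) = -3 + (-4 + y) = -7 + y)
S(-480, U(-30, -20))/(-493501) = (646*(-480))/(-493501) = -310080*(-1/493501) = 310080/493501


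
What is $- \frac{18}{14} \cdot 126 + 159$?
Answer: $-3$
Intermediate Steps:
$- \frac{18}{14} \cdot 126 + 159 = \left(-18\right) \frac{1}{14} \cdot 126 + 159 = \left(- \frac{9}{7}\right) 126 + 159 = -162 + 159 = -3$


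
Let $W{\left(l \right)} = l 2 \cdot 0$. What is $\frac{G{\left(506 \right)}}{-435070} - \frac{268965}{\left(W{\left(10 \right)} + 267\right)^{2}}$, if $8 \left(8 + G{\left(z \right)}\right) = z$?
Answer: $- \frac{52010018341}{13784757880} \approx -3.773$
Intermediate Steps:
$W{\left(l \right)} = 0$ ($W{\left(l \right)} = 2 l 0 = 0$)
$G{\left(z \right)} = -8 + \frac{z}{8}$
$\frac{G{\left(506 \right)}}{-435070} - \frac{268965}{\left(W{\left(10 \right)} + 267\right)^{2}} = \frac{-8 + \frac{1}{8} \cdot 506}{-435070} - \frac{268965}{\left(0 + 267\right)^{2}} = \left(-8 + \frac{253}{4}\right) \left(- \frac{1}{435070}\right) - \frac{268965}{267^{2}} = \frac{221}{4} \left(- \frac{1}{435070}\right) - \frac{268965}{71289} = - \frac{221}{1740280} - \frac{29885}{7921} = - \frac{52010018341}{13784757880}$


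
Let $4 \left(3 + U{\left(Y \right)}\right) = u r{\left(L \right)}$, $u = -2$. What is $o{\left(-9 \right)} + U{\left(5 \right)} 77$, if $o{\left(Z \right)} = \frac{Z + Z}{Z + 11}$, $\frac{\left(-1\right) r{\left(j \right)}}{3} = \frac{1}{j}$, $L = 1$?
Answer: $- \frac{249}{2} \approx -124.5$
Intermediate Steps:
$r{\left(j \right)} = - \frac{3}{j}$
$o{\left(Z \right)} = \frac{2 Z}{11 + Z}$
$U{\left(Y \right)} = - \frac{3}{2}$ ($U{\left(Y \right)} = -3 + \frac{\left(-2\right) \left(- \frac{3}{1}\right)}{4} = -3 + \frac{\left(-2\right) \left(\left(-3\right) 1\right)}{4} = -3 + \frac{\left(-2\right) \left(-3\right)}{4} = -3 + \frac{1}{4} \cdot 6 = -3 + \frac{3}{2} = - \frac{3}{2}$)
$o{\left(-9 \right)} + U{\left(5 \right)} 77 = 2 \left(-9\right) \frac{1}{11 - 9} - \frac{231}{2} = 2 \left(-9\right) \frac{1}{2} - \frac{231}{2} = -9 - \frac{231}{2} = - \frac{249}{2}$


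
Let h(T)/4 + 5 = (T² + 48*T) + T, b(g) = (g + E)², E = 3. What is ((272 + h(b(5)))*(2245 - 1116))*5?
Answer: 164721100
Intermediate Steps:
b(g) = (3 + g)² (b(g) = (g + 3)² = (3 + g)²)
h(T) = -20 + 4*T² + 196*T (h(T) = -20 + 4*((T² + 48*T) + T) = -20 + 4*(T² + 49*T) = -20 + (4*T² + 196*T) = -20 + 4*T² + 196*T)
((272 + h(b(5)))*(2245 - 1116))*5 = ((272 + (-20 + 4*((3 + 5)²)² + 196*(3 + 5)²))*(2245 - 1116))*5 = ((272 + (-20 + 4*(8²)² + 196*8²))*1129)*5 = ((272 + (-20 + 4*64² + 196*64))*1129)*5 = ((272 + (-20 + 4*4096 + 12544))*1129)*5 = ((272 + (-20 + 16384 + 12544))*1129)*5 = ((272 + 28908)*1129)*5 = (29180*1129)*5 = 32944220*5 = 164721100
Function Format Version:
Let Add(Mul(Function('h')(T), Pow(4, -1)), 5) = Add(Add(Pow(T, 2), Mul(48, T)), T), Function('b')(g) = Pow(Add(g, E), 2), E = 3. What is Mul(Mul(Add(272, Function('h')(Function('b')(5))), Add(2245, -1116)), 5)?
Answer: 164721100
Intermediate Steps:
Function('b')(g) = Pow(Add(3, g), 2) (Function('b')(g) = Pow(Add(g, 3), 2) = Pow(Add(3, g), 2))
Function('h')(T) = Add(-20, Mul(4, Pow(T, 2)), Mul(196, T)) (Function('h')(T) = Add(-20, Mul(4, Add(Add(Pow(T, 2), Mul(48, T)), T))) = Add(-20, Mul(4, Add(Pow(T, 2), Mul(49, T)))) = Add(-20, Add(Mul(4, Pow(T, 2)), Mul(196, T))) = Add(-20, Mul(4, Pow(T, 2)), Mul(196, T)))
Mul(Mul(Add(272, Function('h')(Function('b')(5))), Add(2245, -1116)), 5) = Mul(Mul(Add(272, Add(-20, Mul(4, Pow(Pow(Add(3, 5), 2), 2)), Mul(196, Pow(Add(3, 5), 2)))), Add(2245, -1116)), 5) = Mul(Mul(Add(272, Add(-20, Mul(4, Pow(Pow(8, 2), 2)), Mul(196, Pow(8, 2)))), 1129), 5) = Mul(Mul(Add(272, Add(-20, Mul(4, Pow(64, 2)), Mul(196, 64))), 1129), 5) = Mul(Mul(Add(272, Add(-20, Mul(4, 4096), 12544)), 1129), 5) = Mul(Mul(Add(272, Add(-20, 16384, 12544)), 1129), 5) = Mul(Mul(Add(272, 28908), 1129), 5) = Mul(Mul(29180, 1129), 5) = Mul(32944220, 5) = 164721100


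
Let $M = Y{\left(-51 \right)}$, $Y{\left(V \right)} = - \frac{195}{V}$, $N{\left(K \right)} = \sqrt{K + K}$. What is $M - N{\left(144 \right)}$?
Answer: $\frac{65}{17} - 12 \sqrt{2} \approx -13.147$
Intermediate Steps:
$N{\left(K \right)} = \sqrt{2} \sqrt{K}$ ($N{\left(K \right)} = \sqrt{2 K} = \sqrt{2} \sqrt{K}$)
$M = \frac{65}{17}$ ($M = - \frac{195}{-51} = \left(-195\right) \left(- \frac{1}{51}\right) = \frac{65}{17} \approx 3.8235$)
$M - N{\left(144 \right)} = \frac{65}{17} - \sqrt{2} \sqrt{144} = \frac{65}{17} - \sqrt{2} \cdot 12 = \frac{65}{17} - 12 \sqrt{2}$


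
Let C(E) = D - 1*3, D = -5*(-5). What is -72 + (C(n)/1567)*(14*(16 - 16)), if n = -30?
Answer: -72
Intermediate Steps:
D = 25
C(E) = 22 (C(E) = 25 - 1*3 = 25 - 3 = 22)
-72 + (C(n)/1567)*(14*(16 - 16)) = -72 + (22/1567)*(14*(16 - 16)) = -72 + (22*(1/1567))*(14*0) = -72 + (22/1567)*0 = -72 + 0 = -72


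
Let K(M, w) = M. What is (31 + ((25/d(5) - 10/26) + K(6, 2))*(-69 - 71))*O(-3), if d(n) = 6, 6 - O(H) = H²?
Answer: 52201/13 ≈ 4015.5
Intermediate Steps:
O(H) = 6 - H²
(31 + ((25/d(5) - 10/26) + K(6, 2))*(-69 - 71))*O(-3) = (31 + ((25/6 - 10/26) + 6)*(-69 - 71))*(6 - 1*(-3)²) = (31 + ((25*(⅙) - 10*1/26) + 6)*(-140))*(6 - 1*9) = (31 + ((25/6 - 5/13) + 6)*(-140))*(6 - 9) = (31 + (295/78 + 6)*(-140))*(-3) = (31 + (763/78)*(-140))*(-3) = (31 - 53410/39)*(-3) = -52201/39*(-3) = 52201/13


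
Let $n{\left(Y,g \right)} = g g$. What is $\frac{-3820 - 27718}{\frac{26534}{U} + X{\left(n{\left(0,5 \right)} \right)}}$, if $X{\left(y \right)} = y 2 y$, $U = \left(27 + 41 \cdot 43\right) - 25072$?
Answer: $- \frac{367133858}{14537983} \approx -25.253$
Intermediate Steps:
$n{\left(Y,g \right)} = g^{2}$
$U = -23282$ ($U = \left(27 + 1763\right) - 25072 = 1790 - 25072 = -23282$)
$X{\left(y \right)} = 2 y^{2}$ ($X{\left(y \right)} = 2 y y = 2 y^{2}$)
$\frac{-3820 - 27718}{\frac{26534}{U} + X{\left(n{\left(0,5 \right)} \right)}} = \frac{-3820 - 27718}{\frac{26534}{-23282} + 2 \left(5^{2}\right)^{2}} = - \frac{31538}{26534 \left(- \frac{1}{23282}\right) + 2 \cdot 25^{2}} = - \frac{31538}{- \frac{13267}{11641} + 2 \cdot 625} = - \frac{31538}{- \frac{13267}{11641} + 1250} = - \frac{31538}{\frac{14537983}{11641}} = \left(-31538\right) \frac{11641}{14537983} = - \frac{367133858}{14537983}$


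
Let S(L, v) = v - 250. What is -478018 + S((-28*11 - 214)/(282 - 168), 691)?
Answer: -477577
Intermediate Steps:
S(L, v) = -250 + v
-478018 + S((-28*11 - 214)/(282 - 168), 691) = -478018 + (-250 + 691) = -478018 + 441 = -477577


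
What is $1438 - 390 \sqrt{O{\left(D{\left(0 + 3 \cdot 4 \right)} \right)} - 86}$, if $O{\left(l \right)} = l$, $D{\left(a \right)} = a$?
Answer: $1438 - 390 i \sqrt{74} \approx 1438.0 - 3354.9 i$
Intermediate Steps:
$1438 - 390 \sqrt{O{\left(D{\left(0 + 3 \cdot 4 \right)} \right)} - 86} = 1438 - 390 \sqrt{\left(0 + 3 \cdot 4\right) - 86} = 1438 - 390 \sqrt{\left(0 + 12\right) - 86} = 1438 - 390 \sqrt{12 - 86} = 1438 - 390 \sqrt{-74} = 1438 - 390 i \sqrt{74}$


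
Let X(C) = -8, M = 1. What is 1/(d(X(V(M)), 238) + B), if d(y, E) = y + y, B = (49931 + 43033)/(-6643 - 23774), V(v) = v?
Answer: -10139/193212 ≈ -0.052476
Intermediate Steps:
B = -30988/10139 (B = 92964/(-30417) = 92964*(-1/30417) = -30988/10139 ≈ -3.0563)
d(y, E) = 2*y
1/(d(X(V(M)), 238) + B) = 1/(2*(-8) - 30988/10139) = 1/(-16 - 30988/10139) = 1/(-193212/10139) = -10139/193212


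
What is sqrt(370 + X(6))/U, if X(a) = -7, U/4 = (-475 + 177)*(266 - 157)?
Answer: -11*sqrt(3)/129928 ≈ -0.00014664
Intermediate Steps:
U = -129928 (U = 4*((-475 + 177)*(266 - 157)) = 4*(-298*109) = 4*(-32482) = -129928)
sqrt(370 + X(6))/U = sqrt(370 - 7)/(-129928) = sqrt(363)*(-1/129928) = (11*sqrt(3))*(-1/129928) = -11*sqrt(3)/129928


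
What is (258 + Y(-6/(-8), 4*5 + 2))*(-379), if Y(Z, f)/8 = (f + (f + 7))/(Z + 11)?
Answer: -5214282/47 ≈ -1.1094e+5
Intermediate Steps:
Y(Z, f) = 8*(7 + 2*f)/(11 + Z) (Y(Z, f) = 8*((f + (f + 7))/(Z + 11)) = 8*((f + (7 + f))/(11 + Z)) = 8*((7 + 2*f)/(11 + Z)) = 8*(7 + 2*f)/(11 + Z))
(258 + Y(-6/(-8), 4*5 + 2))*(-379) = (258 + 8*(7 + 2*(4*5 + 2))/(11 - 6/(-8)))*(-379) = (258 + 8*(7 + 2*(20 + 2))/(11 - 6*(-⅛)))*(-379) = (258 + 8*(7 + 2*22)/(11 + ¾))*(-379) = (258 + 8*(7 + 44)/(47/4))*(-379) = (258 + 8*(4/47)*51)*(-379) = (258 + 1632/47)*(-379) = (13758/47)*(-379) = -5214282/47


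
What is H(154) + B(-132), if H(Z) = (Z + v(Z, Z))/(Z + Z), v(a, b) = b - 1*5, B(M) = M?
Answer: -40353/308 ≈ -131.02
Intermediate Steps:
v(a, b) = -5 + b (v(a, b) = b - 5 = -5 + b)
H(Z) = (-5 + 2*Z)/(2*Z) (H(Z) = (Z + (-5 + Z))/(Z + Z) = (-5 + 2*Z)/((2*Z)) = (-5 + 2*Z)*(1/(2*Z)) = (-5 + 2*Z)/(2*Z))
H(154) + B(-132) = (-5/2 + 154)/154 - 132 = (1/154)*(303/2) - 132 = 303/308 - 132 = -40353/308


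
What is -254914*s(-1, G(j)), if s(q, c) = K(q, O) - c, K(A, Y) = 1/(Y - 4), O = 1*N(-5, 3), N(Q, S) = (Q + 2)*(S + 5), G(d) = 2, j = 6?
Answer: 7265049/14 ≈ 5.1893e+5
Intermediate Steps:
N(Q, S) = (2 + Q)*(5 + S)
O = -24 (O = 1*(10 + 2*3 + 5*(-5) - 5*3) = 1*(10 + 6 - 25 - 15) = 1*(-24) = -24)
K(A, Y) = 1/(-4 + Y)
s(q, c) = -1/28 - c (s(q, c) = 1/(-4 - 24) - c = 1/(-28) - c = -1/28 - c)
-254914*s(-1, G(j)) = -254914*(-1/28 - 1*2) = -254914*(-1/28 - 2) = -254914*(-57/28) = 7265049/14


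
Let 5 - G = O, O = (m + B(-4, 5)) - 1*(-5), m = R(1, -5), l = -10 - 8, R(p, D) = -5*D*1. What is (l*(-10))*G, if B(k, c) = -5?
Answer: -3600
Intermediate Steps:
R(p, D) = -5*D
l = -18
m = 25 (m = -5*(-5) = 25)
O = 25 (O = (25 - 5) - 1*(-5) = 20 + 5 = 25)
G = -20 (G = 5 - 1*25 = 5 - 25 = -20)
(l*(-10))*G = -18*(-10)*(-20) = 180*(-20) = -3600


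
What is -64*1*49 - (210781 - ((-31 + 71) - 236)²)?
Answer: -175501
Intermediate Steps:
-64*1*49 - (210781 - ((-31 + 71) - 236)²) = -64*49 - (210781 - (40 - 236)²) = -3136 - (210781 - 1*(-196)²) = -3136 - (210781 - 1*38416) = -3136 - (210781 - 38416) = -3136 - 1*172365 = -3136 - 172365 = -175501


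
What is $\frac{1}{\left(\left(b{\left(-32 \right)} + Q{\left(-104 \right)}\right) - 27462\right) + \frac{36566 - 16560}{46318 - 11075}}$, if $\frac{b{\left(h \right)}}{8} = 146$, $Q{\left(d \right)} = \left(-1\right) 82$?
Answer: $- \frac{35243}{929549362} \approx -3.7914 \cdot 10^{-5}$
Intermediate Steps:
$Q{\left(d \right)} = -82$
$b{\left(h \right)} = 1168$ ($b{\left(h \right)} = 8 \cdot 146 = 1168$)
$\frac{1}{\left(\left(b{\left(-32 \right)} + Q{\left(-104 \right)}\right) - 27462\right) + \frac{36566 - 16560}{46318 - 11075}} = \frac{1}{\left(\left(1168 - 82\right) - 27462\right) + \frac{36566 - 16560}{46318 - 11075}} = \frac{1}{\left(1086 - 27462\right) + \frac{20006}{35243}} = \frac{1}{-26376 + 20006 \cdot \frac{1}{35243}} = \frac{1}{-26376 + \frac{20006}{35243}} = \frac{1}{- \frac{929549362}{35243}} = - \frac{35243}{929549362}$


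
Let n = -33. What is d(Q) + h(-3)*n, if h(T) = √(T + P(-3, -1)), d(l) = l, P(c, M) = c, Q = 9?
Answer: 9 - 33*I*√6 ≈ 9.0 - 80.833*I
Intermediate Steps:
h(T) = √(-3 + T) (h(T) = √(T - 3) = √(-3 + T))
d(Q) + h(-3)*n = 9 + √(-3 - 3)*(-33) = 9 + √(-6)*(-33) = 9 + (I*√6)*(-33) = 9 - 33*I*√6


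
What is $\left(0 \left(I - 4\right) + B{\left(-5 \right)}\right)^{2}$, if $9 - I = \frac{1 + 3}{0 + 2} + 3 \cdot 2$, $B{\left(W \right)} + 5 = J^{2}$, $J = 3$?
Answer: $16$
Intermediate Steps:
$B{\left(W \right)} = 4$ ($B{\left(W \right)} = -5 + 3^{2} = -5 + 9 = 4$)
$I = 1$ ($I = 9 - \left(\frac{1 + 3}{0 + 2} + 3 \cdot 2\right) = 9 - \left(\frac{4}{2} + 6\right) = 9 - \left(4 \cdot \frac{1}{2} + 6\right) = 9 - \left(2 + 6\right) = 9 - 8 = 1$)
$\left(0 \left(I - 4\right) + B{\left(-5 \right)}\right)^{2} = \left(0 \left(1 - 4\right) + 4\right)^{2} = \left(0 \left(-3\right) + 4\right)^{2} = \left(0 + 4\right)^{2} = 4^{2} = 16$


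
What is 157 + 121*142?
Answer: 17339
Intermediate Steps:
157 + 121*142 = 157 + 17182 = 17339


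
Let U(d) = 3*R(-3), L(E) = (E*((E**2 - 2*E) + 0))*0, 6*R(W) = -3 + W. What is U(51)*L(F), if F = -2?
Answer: 0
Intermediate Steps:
R(W) = -1/2 + W/6 (R(W) = (-3 + W)/6 = -1/2 + W/6)
L(E) = 0 (L(E) = (E*(E**2 - 2*E))*0 = 0)
U(d) = -3 (U(d) = 3*(-1/2 + (1/6)*(-3)) = 3*(-1/2 - 1/2) = 3*(-1) = -3)
U(51)*L(F) = -3*0 = 0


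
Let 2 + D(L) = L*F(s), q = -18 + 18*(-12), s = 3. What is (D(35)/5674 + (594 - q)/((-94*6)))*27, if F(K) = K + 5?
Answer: -5108940/133339 ≈ -38.315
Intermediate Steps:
q = -234 (q = -18 - 216 = -234)
F(K) = 5 + K
D(L) = -2 + 8*L (D(L) = -2 + L*(5 + 3) = -2 + L*8 = -2 + 8*L)
(D(35)/5674 + (594 - q)/((-94*6)))*27 = ((-2 + 8*35)/5674 + (594 - 1*(-234))/((-94*6)))*27 = ((-2 + 280)*(1/5674) + (594 + 234)/(-564))*27 = (278*(1/5674) + 828*(-1/564))*27 = (139/2837 - 69/47)*27 = -189220/133339*27 = -5108940/133339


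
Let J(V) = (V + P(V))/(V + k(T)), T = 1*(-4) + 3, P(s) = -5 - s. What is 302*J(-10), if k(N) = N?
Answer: 1510/11 ≈ 137.27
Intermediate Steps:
T = -1 (T = -4 + 3 = -1)
J(V) = -5/(-1 + V) (J(V) = (V + (-5 - V))/(V - 1) = -5/(-1 + V))
302*J(-10) = 302*(-5/(-1 - 10)) = 302*(-5/(-11)) = 302*(-5*(-1/11)) = 302*(5/11) = 1510/11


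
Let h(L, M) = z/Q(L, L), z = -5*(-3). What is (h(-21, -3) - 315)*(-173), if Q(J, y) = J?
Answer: 382330/7 ≈ 54619.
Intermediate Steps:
z = 15
h(L, M) = 15/L
(h(-21, -3) - 315)*(-173) = (15/(-21) - 315)*(-173) = (15*(-1/21) - 315)*(-173) = (-5/7 - 315)*(-173) = -2210/7*(-173) = 382330/7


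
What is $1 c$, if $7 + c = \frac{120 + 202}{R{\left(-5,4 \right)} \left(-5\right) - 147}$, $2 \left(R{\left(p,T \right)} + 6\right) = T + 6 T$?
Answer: $- \frac{1631}{187} \approx -8.7219$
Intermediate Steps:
$R{\left(p,T \right)} = -6 + \frac{7 T}{2}$ ($R{\left(p,T \right)} = -6 + \frac{T + 6 T}{2} = -6 + \frac{7 T}{2}$)
$c = - \frac{1631}{187}$ ($c = -7 + \frac{120 + 202}{\left(-6 + \frac{7}{2} \cdot 4\right) \left(-5\right) - 147} = -7 + \frac{322}{\left(-6 + 14\right) \left(-5\right) - 147} = -7 + \frac{322}{8 \left(-5\right) - 147} = -7 + \frac{322}{-40 - 147} = -7 + \frac{322}{-187} = -7 + 322 \left(- \frac{1}{187}\right) = -7 - \frac{322}{187} = - \frac{1631}{187} \approx -8.7219$)
$1 c = 1 \left(- \frac{1631}{187}\right) = - \frac{1631}{187}$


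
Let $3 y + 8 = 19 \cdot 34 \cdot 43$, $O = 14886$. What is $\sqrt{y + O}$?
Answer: $\frac{2 \sqrt{54321}}{3} \approx 155.38$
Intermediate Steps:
$y = \frac{27770}{3}$ ($y = - \frac{8}{3} + \frac{19 \cdot 34 \cdot 43}{3} = - \frac{8}{3} + \frac{646 \cdot 43}{3} = - \frac{8}{3} + \frac{1}{3} \cdot 27778 = - \frac{8}{3} + \frac{27778}{3} = \frac{27770}{3} \approx 9256.7$)
$\sqrt{y + O} = \sqrt{\frac{27770}{3} + 14886} = \sqrt{\frac{72428}{3}} = \frac{2 \sqrt{54321}}{3}$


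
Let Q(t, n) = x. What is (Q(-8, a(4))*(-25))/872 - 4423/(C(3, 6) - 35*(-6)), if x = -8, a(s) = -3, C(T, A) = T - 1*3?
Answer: -476857/22890 ≈ -20.833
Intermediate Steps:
C(T, A) = -3 + T (C(T, A) = T - 3 = -3 + T)
Q(t, n) = -8
(Q(-8, a(4))*(-25))/872 - 4423/(C(3, 6) - 35*(-6)) = -8*(-25)/872 - 4423/((-3 + 3) - 35*(-6)) = 200*(1/872) - 4423/(0 + 210) = 25/109 - 4423/210 = -476857/22890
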